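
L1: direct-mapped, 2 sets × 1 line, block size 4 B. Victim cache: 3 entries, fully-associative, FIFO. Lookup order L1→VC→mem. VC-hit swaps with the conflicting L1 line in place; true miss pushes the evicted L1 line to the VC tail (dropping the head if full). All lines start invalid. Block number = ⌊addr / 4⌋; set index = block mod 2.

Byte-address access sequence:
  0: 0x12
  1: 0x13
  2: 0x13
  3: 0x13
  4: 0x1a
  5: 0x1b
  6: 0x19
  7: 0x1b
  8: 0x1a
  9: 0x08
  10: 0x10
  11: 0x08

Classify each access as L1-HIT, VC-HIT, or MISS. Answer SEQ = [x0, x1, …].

  [0] addr=0x12 blk=4 s=0: MISS | VC []
  [1] addr=0x13 blk=4 s=0: L1-HIT | VC []
  [2] addr=0x13 blk=4 s=0: L1-HIT | VC []
  [3] addr=0x13 blk=4 s=0: L1-HIT | VC []
  [4] addr=0x1a blk=6 s=0: MISS | VC [4]
  [5] addr=0x1b blk=6 s=0: L1-HIT | VC [4]
  [6] addr=0x19 blk=6 s=0: L1-HIT | VC [4]
  [7] addr=0x1b blk=6 s=0: L1-HIT | VC [4]
  [8] addr=0x1a blk=6 s=0: L1-HIT | VC [4]
  [9] addr=0x8 blk=2 s=0: MISS | VC [4, 6]
  [10] addr=0x10 blk=4 s=0: VC-HIT | VC [2, 6]
  [11] addr=0x8 blk=2 s=0: VC-HIT | VC [4, 6]

SEQ = [MISS, L1-HIT, L1-HIT, L1-HIT, MISS, L1-HIT, L1-HIT, L1-HIT, L1-HIT, MISS, VC-HIT, VC-HIT]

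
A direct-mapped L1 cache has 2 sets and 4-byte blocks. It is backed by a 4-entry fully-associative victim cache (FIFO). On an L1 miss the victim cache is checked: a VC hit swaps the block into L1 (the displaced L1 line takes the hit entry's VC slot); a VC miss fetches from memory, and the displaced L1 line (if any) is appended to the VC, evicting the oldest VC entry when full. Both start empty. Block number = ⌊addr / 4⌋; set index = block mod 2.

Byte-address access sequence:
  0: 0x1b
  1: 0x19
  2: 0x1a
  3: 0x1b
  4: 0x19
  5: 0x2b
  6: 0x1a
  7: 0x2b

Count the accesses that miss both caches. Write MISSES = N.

MISSES = 2

#0 0x1b→b6/s0 MISS; vc=[]
#1 0x19→b6/s0 L1-HIT; vc=[]
#2 0x1a→b6/s0 L1-HIT; vc=[]
#3 0x1b→b6/s0 L1-HIT; vc=[]
#4 0x19→b6/s0 L1-HIT; vc=[]
#5 0x2b→b10/s0 MISS; vc=[6]
#6 0x1a→b6/s0 VC-HIT; vc=[10]
#7 0x2b→b10/s0 VC-HIT; vc=[6]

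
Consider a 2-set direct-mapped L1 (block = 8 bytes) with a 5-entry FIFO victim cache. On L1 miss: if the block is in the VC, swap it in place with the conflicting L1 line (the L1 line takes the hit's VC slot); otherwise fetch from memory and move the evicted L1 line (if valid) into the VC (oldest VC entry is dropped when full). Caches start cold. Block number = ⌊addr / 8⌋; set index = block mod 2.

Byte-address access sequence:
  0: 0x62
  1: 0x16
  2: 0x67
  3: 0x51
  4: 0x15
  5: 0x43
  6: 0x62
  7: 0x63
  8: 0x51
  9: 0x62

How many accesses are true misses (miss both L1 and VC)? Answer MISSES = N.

  [0] addr=0x62 blk=12 s=0: MISS | VC []
  [1] addr=0x16 blk=2 s=0: MISS | VC [12]
  [2] addr=0x67 blk=12 s=0: VC-HIT | VC [2]
  [3] addr=0x51 blk=10 s=0: MISS | VC [2, 12]
  [4] addr=0x15 blk=2 s=0: VC-HIT | VC [10, 12]
  [5] addr=0x43 blk=8 s=0: MISS | VC [10, 12, 2]
  [6] addr=0x62 blk=12 s=0: VC-HIT | VC [10, 8, 2]
  [7] addr=0x63 blk=12 s=0: L1-HIT | VC [10, 8, 2]
  [8] addr=0x51 blk=10 s=0: VC-HIT | VC [12, 8, 2]
  [9] addr=0x62 blk=12 s=0: VC-HIT | VC [10, 8, 2]

MISSES = 4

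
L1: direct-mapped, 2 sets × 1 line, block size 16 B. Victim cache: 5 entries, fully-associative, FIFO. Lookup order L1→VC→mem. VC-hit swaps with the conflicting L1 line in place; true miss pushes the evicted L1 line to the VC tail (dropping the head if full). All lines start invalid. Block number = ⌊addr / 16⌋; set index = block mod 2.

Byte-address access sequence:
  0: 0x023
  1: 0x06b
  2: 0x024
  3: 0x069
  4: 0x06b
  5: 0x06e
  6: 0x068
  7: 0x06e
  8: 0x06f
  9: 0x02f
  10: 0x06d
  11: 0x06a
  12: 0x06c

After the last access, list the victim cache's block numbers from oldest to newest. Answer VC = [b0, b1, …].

  [0] addr=0x23 blk=2 s=0: MISS | VC []
  [1] addr=0x6b blk=6 s=0: MISS | VC [2]
  [2] addr=0x24 blk=2 s=0: VC-HIT | VC [6]
  [3] addr=0x69 blk=6 s=0: VC-HIT | VC [2]
  [4] addr=0x6b blk=6 s=0: L1-HIT | VC [2]
  [5] addr=0x6e blk=6 s=0: L1-HIT | VC [2]
  [6] addr=0x68 blk=6 s=0: L1-HIT | VC [2]
  [7] addr=0x6e blk=6 s=0: L1-HIT | VC [2]
  [8] addr=0x6f blk=6 s=0: L1-HIT | VC [2]
  [9] addr=0x2f blk=2 s=0: VC-HIT | VC [6]
  [10] addr=0x6d blk=6 s=0: VC-HIT | VC [2]
  [11] addr=0x6a blk=6 s=0: L1-HIT | VC [2]
  [12] addr=0x6c blk=6 s=0: L1-HIT | VC [2]

VC = [2]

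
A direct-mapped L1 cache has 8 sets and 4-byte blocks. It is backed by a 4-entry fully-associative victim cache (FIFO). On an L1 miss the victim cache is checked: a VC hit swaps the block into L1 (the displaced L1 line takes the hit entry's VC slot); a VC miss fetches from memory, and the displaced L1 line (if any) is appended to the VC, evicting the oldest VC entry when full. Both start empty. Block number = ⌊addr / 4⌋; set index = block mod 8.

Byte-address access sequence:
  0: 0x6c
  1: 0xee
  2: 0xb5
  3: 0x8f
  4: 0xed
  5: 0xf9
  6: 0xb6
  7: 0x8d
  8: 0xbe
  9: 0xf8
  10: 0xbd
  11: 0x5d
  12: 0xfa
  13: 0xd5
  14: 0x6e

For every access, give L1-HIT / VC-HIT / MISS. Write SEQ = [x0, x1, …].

SEQ = [MISS, MISS, MISS, MISS, VC-HIT, MISS, L1-HIT, VC-HIT, MISS, L1-HIT, L1-HIT, MISS, L1-HIT, MISS, VC-HIT]

  [0] addr=0x6c blk=27 s=3: MISS | VC []
  [1] addr=0xee blk=59 s=3: MISS | VC [27]
  [2] addr=0xb5 blk=45 s=5: MISS | VC [27]
  [3] addr=0x8f blk=35 s=3: MISS | VC [27, 59]
  [4] addr=0xed blk=59 s=3: VC-HIT | VC [27, 35]
  [5] addr=0xf9 blk=62 s=6: MISS | VC [27, 35]
  [6] addr=0xb6 blk=45 s=5: L1-HIT | VC [27, 35]
  [7] addr=0x8d blk=35 s=3: VC-HIT | VC [27, 59]
  [8] addr=0xbe blk=47 s=7: MISS | VC [27, 59]
  [9] addr=0xf8 blk=62 s=6: L1-HIT | VC [27, 59]
  [10] addr=0xbd blk=47 s=7: L1-HIT | VC [27, 59]
  [11] addr=0x5d blk=23 s=7: MISS | VC [27, 59, 47]
  [12] addr=0xfa blk=62 s=6: L1-HIT | VC [27, 59, 47]
  [13] addr=0xd5 blk=53 s=5: MISS | VC [27, 59, 47, 45]
  [14] addr=0x6e blk=27 s=3: VC-HIT | VC [35, 59, 47, 45]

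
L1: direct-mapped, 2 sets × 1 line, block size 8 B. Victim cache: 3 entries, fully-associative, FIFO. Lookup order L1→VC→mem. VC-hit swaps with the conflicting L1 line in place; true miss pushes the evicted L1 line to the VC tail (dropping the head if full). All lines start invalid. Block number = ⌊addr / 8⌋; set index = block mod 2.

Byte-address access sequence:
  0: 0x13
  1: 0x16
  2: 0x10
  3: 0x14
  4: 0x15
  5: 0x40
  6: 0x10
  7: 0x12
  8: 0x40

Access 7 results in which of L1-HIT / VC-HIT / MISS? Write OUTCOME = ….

OUTCOME = L1-HIT

0: 0x13 (blk 2, set 0) → MISS  vc=[]
1: 0x16 (blk 2, set 0) → L1-HIT  vc=[]
2: 0x10 (blk 2, set 0) → L1-HIT  vc=[]
3: 0x14 (blk 2, set 0) → L1-HIT  vc=[]
4: 0x15 (blk 2, set 0) → L1-HIT  vc=[]
5: 0x40 (blk 8, set 0) → MISS  vc=[2]
6: 0x10 (blk 2, set 0) → VC-HIT  vc=[8]
7: 0x12 (blk 2, set 0) → L1-HIT  vc=[8]
8: 0x40 (blk 8, set 0) → VC-HIT  vc=[2]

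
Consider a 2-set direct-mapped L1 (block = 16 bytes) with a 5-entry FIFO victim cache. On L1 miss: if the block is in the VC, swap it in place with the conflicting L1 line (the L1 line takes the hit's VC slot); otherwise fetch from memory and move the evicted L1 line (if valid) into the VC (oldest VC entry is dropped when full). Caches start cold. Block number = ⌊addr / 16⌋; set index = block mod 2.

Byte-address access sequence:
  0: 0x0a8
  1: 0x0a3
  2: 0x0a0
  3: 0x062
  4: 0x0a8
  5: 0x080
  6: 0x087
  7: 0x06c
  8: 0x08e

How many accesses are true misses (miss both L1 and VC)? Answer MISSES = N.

MISSES = 3

#0 0xa8→b10/s0 MISS; vc=[]
#1 0xa3→b10/s0 L1-HIT; vc=[]
#2 0xa0→b10/s0 L1-HIT; vc=[]
#3 0x62→b6/s0 MISS; vc=[10]
#4 0xa8→b10/s0 VC-HIT; vc=[6]
#5 0x80→b8/s0 MISS; vc=[6,10]
#6 0x87→b8/s0 L1-HIT; vc=[6,10]
#7 0x6c→b6/s0 VC-HIT; vc=[8,10]
#8 0x8e→b8/s0 VC-HIT; vc=[6,10]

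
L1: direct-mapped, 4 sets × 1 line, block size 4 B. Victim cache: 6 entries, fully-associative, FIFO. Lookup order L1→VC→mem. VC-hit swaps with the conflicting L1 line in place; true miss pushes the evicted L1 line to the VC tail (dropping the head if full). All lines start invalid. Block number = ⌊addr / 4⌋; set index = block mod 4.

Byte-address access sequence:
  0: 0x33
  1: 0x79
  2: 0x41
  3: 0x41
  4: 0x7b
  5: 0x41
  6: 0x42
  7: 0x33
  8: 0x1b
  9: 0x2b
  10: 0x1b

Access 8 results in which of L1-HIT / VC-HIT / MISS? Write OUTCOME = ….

OUTCOME = MISS

0: 0x33 (blk 12, set 0) → MISS  vc=[]
1: 0x79 (blk 30, set 2) → MISS  vc=[]
2: 0x41 (blk 16, set 0) → MISS  vc=[12]
3: 0x41 (blk 16, set 0) → L1-HIT  vc=[12]
4: 0x7b (blk 30, set 2) → L1-HIT  vc=[12]
5: 0x41 (blk 16, set 0) → L1-HIT  vc=[12]
6: 0x42 (blk 16, set 0) → L1-HIT  vc=[12]
7: 0x33 (blk 12, set 0) → VC-HIT  vc=[16]
8: 0x1b (blk 6, set 2) → MISS  vc=[16, 30]
9: 0x2b (blk 10, set 2) → MISS  vc=[16, 30, 6]
10: 0x1b (blk 6, set 2) → VC-HIT  vc=[16, 30, 10]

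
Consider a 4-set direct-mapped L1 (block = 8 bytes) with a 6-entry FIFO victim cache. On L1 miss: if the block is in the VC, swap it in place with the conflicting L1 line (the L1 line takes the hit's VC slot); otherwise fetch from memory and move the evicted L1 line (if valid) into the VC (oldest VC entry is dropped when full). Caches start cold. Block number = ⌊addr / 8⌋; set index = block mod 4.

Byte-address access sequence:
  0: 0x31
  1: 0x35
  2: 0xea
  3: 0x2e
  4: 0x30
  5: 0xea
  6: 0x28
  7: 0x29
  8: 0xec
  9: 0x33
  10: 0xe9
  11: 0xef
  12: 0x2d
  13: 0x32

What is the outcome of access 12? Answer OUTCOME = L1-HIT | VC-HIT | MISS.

OUTCOME = VC-HIT

#0 0x31→b6/s2 MISS; vc=[]
#1 0x35→b6/s2 L1-HIT; vc=[]
#2 0xea→b29/s1 MISS; vc=[]
#3 0x2e→b5/s1 MISS; vc=[29]
#4 0x30→b6/s2 L1-HIT; vc=[29]
#5 0xea→b29/s1 VC-HIT; vc=[5]
#6 0x28→b5/s1 VC-HIT; vc=[29]
#7 0x29→b5/s1 L1-HIT; vc=[29]
#8 0xec→b29/s1 VC-HIT; vc=[5]
#9 0x33→b6/s2 L1-HIT; vc=[5]
#10 0xe9→b29/s1 L1-HIT; vc=[5]
#11 0xef→b29/s1 L1-HIT; vc=[5]
#12 0x2d→b5/s1 VC-HIT; vc=[29]
#13 0x32→b6/s2 L1-HIT; vc=[29]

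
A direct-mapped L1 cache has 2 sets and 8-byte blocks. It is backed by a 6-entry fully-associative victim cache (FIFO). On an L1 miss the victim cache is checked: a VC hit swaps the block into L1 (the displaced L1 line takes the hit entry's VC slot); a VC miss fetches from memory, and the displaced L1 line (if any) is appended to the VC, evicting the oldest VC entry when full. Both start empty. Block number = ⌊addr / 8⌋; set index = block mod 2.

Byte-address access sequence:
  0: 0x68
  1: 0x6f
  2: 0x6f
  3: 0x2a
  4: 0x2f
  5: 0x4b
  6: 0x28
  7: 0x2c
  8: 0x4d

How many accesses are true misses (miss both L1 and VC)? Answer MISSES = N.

MISSES = 3

  [0] addr=0x68 blk=13 s=1: MISS | VC []
  [1] addr=0x6f blk=13 s=1: L1-HIT | VC []
  [2] addr=0x6f blk=13 s=1: L1-HIT | VC []
  [3] addr=0x2a blk=5 s=1: MISS | VC [13]
  [4] addr=0x2f blk=5 s=1: L1-HIT | VC [13]
  [5] addr=0x4b blk=9 s=1: MISS | VC [13, 5]
  [6] addr=0x28 blk=5 s=1: VC-HIT | VC [13, 9]
  [7] addr=0x2c blk=5 s=1: L1-HIT | VC [13, 9]
  [8] addr=0x4d blk=9 s=1: VC-HIT | VC [13, 5]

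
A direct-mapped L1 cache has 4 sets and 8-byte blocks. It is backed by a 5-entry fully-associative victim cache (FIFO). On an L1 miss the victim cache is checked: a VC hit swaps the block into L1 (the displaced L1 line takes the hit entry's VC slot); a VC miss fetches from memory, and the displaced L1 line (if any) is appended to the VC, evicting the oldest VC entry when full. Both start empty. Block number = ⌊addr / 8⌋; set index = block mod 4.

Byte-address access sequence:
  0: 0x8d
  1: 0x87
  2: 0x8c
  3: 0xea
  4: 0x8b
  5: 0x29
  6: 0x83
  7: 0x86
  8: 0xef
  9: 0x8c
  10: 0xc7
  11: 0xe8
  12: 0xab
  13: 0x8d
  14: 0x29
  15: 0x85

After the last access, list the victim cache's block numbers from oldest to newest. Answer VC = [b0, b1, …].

VC = [17, 21, 24, 29]

#0 0x8d→b17/s1 MISS; vc=[]
#1 0x87→b16/s0 MISS; vc=[]
#2 0x8c→b17/s1 L1-HIT; vc=[]
#3 0xea→b29/s1 MISS; vc=[17]
#4 0x8b→b17/s1 VC-HIT; vc=[29]
#5 0x29→b5/s1 MISS; vc=[29,17]
#6 0x83→b16/s0 L1-HIT; vc=[29,17]
#7 0x86→b16/s0 L1-HIT; vc=[29,17]
#8 0xef→b29/s1 VC-HIT; vc=[5,17]
#9 0x8c→b17/s1 VC-HIT; vc=[5,29]
#10 0xc7→b24/s0 MISS; vc=[5,29,16]
#11 0xe8→b29/s1 VC-HIT; vc=[5,17,16]
#12 0xab→b21/s1 MISS; vc=[5,17,16,29]
#13 0x8d→b17/s1 VC-HIT; vc=[5,21,16,29]
#14 0x29→b5/s1 VC-HIT; vc=[17,21,16,29]
#15 0x85→b16/s0 VC-HIT; vc=[17,21,24,29]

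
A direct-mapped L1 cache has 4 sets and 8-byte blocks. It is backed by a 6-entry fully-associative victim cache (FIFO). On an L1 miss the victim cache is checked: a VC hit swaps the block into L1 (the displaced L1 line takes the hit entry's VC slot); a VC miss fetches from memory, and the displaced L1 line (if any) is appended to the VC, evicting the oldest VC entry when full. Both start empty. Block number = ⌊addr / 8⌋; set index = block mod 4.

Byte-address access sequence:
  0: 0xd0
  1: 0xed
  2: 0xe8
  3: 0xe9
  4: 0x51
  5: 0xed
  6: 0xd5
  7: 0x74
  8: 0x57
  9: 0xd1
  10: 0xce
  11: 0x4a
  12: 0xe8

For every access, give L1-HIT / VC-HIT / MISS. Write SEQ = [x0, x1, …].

SEQ = [MISS, MISS, L1-HIT, L1-HIT, MISS, L1-HIT, VC-HIT, MISS, VC-HIT, VC-HIT, MISS, MISS, VC-HIT]

  [0] addr=0xd0 blk=26 s=2: MISS | VC []
  [1] addr=0xed blk=29 s=1: MISS | VC []
  [2] addr=0xe8 blk=29 s=1: L1-HIT | VC []
  [3] addr=0xe9 blk=29 s=1: L1-HIT | VC []
  [4] addr=0x51 blk=10 s=2: MISS | VC [26]
  [5] addr=0xed blk=29 s=1: L1-HIT | VC [26]
  [6] addr=0xd5 blk=26 s=2: VC-HIT | VC [10]
  [7] addr=0x74 blk=14 s=2: MISS | VC [10, 26]
  [8] addr=0x57 blk=10 s=2: VC-HIT | VC [14, 26]
  [9] addr=0xd1 blk=26 s=2: VC-HIT | VC [14, 10]
  [10] addr=0xce blk=25 s=1: MISS | VC [14, 10, 29]
  [11] addr=0x4a blk=9 s=1: MISS | VC [14, 10, 29, 25]
  [12] addr=0xe8 blk=29 s=1: VC-HIT | VC [14, 10, 9, 25]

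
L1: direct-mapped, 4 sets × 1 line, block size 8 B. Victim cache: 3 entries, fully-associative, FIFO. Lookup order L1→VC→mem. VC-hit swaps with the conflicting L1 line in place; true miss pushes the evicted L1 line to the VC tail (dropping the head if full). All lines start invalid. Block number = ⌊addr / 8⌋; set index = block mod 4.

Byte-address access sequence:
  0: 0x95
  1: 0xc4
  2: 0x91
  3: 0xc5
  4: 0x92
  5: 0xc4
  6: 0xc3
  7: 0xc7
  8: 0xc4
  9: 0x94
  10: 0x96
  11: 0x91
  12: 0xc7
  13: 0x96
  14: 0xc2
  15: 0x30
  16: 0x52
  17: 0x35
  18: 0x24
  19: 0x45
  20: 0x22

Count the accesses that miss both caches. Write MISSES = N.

MISSES = 6

  [0] addr=0x95 blk=18 s=2: MISS | VC []
  [1] addr=0xc4 blk=24 s=0: MISS | VC []
  [2] addr=0x91 blk=18 s=2: L1-HIT | VC []
  [3] addr=0xc5 blk=24 s=0: L1-HIT | VC []
  [4] addr=0x92 blk=18 s=2: L1-HIT | VC []
  [5] addr=0xc4 blk=24 s=0: L1-HIT | VC []
  [6] addr=0xc3 blk=24 s=0: L1-HIT | VC []
  [7] addr=0xc7 blk=24 s=0: L1-HIT | VC []
  [8] addr=0xc4 blk=24 s=0: L1-HIT | VC []
  [9] addr=0x94 blk=18 s=2: L1-HIT | VC []
  [10] addr=0x96 blk=18 s=2: L1-HIT | VC []
  [11] addr=0x91 blk=18 s=2: L1-HIT | VC []
  [12] addr=0xc7 blk=24 s=0: L1-HIT | VC []
  [13] addr=0x96 blk=18 s=2: L1-HIT | VC []
  [14] addr=0xc2 blk=24 s=0: L1-HIT | VC []
  [15] addr=0x30 blk=6 s=2: MISS | VC [18]
  [16] addr=0x52 blk=10 s=2: MISS | VC [18, 6]
  [17] addr=0x35 blk=6 s=2: VC-HIT | VC [18, 10]
  [18] addr=0x24 blk=4 s=0: MISS | VC [18, 10, 24]
  [19] addr=0x45 blk=8 s=0: MISS | VC [10, 24, 4]
  [20] addr=0x22 blk=4 s=0: VC-HIT | VC [10, 24, 8]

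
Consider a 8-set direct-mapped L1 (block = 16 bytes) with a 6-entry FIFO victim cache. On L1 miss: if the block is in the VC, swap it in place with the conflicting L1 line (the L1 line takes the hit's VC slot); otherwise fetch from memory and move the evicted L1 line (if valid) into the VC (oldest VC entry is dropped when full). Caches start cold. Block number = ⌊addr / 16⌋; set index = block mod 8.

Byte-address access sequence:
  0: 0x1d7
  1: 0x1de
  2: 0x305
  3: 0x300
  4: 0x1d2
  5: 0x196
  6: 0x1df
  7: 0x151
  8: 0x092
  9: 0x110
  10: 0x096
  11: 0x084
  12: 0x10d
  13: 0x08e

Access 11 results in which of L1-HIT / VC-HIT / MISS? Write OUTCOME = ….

OUTCOME = MISS

0: 0x1d7 (blk 29, set 5) → MISS  vc=[]
1: 0x1de (blk 29, set 5) → L1-HIT  vc=[]
2: 0x305 (blk 48, set 0) → MISS  vc=[]
3: 0x300 (blk 48, set 0) → L1-HIT  vc=[]
4: 0x1d2 (blk 29, set 5) → L1-HIT  vc=[]
5: 0x196 (blk 25, set 1) → MISS  vc=[]
6: 0x1df (blk 29, set 5) → L1-HIT  vc=[]
7: 0x151 (blk 21, set 5) → MISS  vc=[29]
8: 0x92 (blk 9, set 1) → MISS  vc=[29, 25]
9: 0x110 (blk 17, set 1) → MISS  vc=[29, 25, 9]
10: 0x96 (blk 9, set 1) → VC-HIT  vc=[29, 25, 17]
11: 0x84 (blk 8, set 0) → MISS  vc=[29, 25, 17, 48]
12: 0x10d (blk 16, set 0) → MISS  vc=[29, 25, 17, 48, 8]
13: 0x8e (blk 8, set 0) → VC-HIT  vc=[29, 25, 17, 48, 16]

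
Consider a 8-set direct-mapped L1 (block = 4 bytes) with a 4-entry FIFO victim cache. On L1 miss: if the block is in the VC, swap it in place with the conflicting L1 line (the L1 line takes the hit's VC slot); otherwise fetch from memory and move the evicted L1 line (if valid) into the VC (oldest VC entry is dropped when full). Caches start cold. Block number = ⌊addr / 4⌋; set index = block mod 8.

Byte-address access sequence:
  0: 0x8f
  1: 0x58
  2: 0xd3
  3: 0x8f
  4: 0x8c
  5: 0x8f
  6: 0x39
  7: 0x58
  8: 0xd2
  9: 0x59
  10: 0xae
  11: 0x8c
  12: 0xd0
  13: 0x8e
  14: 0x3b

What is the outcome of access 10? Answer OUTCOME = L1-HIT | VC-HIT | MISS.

  [0] addr=0x8f blk=35 s=3: MISS | VC []
  [1] addr=0x58 blk=22 s=6: MISS | VC []
  [2] addr=0xd3 blk=52 s=4: MISS | VC []
  [3] addr=0x8f blk=35 s=3: L1-HIT | VC []
  [4] addr=0x8c blk=35 s=3: L1-HIT | VC []
  [5] addr=0x8f blk=35 s=3: L1-HIT | VC []
  [6] addr=0x39 blk=14 s=6: MISS | VC [22]
  [7] addr=0x58 blk=22 s=6: VC-HIT | VC [14]
  [8] addr=0xd2 blk=52 s=4: L1-HIT | VC [14]
  [9] addr=0x59 blk=22 s=6: L1-HIT | VC [14]
  [10] addr=0xae blk=43 s=3: MISS | VC [14, 35]
  [11] addr=0x8c blk=35 s=3: VC-HIT | VC [14, 43]
  [12] addr=0xd0 blk=52 s=4: L1-HIT | VC [14, 43]
  [13] addr=0x8e blk=35 s=3: L1-HIT | VC [14, 43]
  [14] addr=0x3b blk=14 s=6: VC-HIT | VC [22, 43]

OUTCOME = MISS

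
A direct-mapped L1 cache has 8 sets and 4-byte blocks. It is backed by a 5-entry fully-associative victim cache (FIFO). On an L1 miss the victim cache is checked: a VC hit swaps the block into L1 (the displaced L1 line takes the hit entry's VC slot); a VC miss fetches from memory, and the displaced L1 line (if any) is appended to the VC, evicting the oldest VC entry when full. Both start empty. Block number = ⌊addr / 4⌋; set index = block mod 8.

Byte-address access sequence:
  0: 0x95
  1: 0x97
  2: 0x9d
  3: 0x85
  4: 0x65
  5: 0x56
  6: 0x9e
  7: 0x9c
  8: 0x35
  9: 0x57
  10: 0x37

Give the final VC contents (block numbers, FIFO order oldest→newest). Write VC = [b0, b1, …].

#0 0x95→b37/s5 MISS; vc=[]
#1 0x97→b37/s5 L1-HIT; vc=[]
#2 0x9d→b39/s7 MISS; vc=[]
#3 0x85→b33/s1 MISS; vc=[]
#4 0x65→b25/s1 MISS; vc=[33]
#5 0x56→b21/s5 MISS; vc=[33,37]
#6 0x9e→b39/s7 L1-HIT; vc=[33,37]
#7 0x9c→b39/s7 L1-HIT; vc=[33,37]
#8 0x35→b13/s5 MISS; vc=[33,37,21]
#9 0x57→b21/s5 VC-HIT; vc=[33,37,13]
#10 0x37→b13/s5 VC-HIT; vc=[33,37,21]

VC = [33, 37, 21]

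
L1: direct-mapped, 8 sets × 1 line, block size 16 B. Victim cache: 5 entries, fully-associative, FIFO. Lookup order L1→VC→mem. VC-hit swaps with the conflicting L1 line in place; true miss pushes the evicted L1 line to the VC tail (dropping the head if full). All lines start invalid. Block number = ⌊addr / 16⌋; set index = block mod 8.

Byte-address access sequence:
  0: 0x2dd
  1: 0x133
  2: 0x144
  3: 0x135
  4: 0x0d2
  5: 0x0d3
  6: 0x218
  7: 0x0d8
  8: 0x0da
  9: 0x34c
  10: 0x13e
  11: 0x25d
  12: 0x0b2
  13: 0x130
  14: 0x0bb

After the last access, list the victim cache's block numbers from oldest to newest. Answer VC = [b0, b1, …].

  [0] addr=0x2dd blk=45 s=5: MISS | VC []
  [1] addr=0x133 blk=19 s=3: MISS | VC []
  [2] addr=0x144 blk=20 s=4: MISS | VC []
  [3] addr=0x135 blk=19 s=3: L1-HIT | VC []
  [4] addr=0xd2 blk=13 s=5: MISS | VC [45]
  [5] addr=0xd3 blk=13 s=5: L1-HIT | VC [45]
  [6] addr=0x218 blk=33 s=1: MISS | VC [45]
  [7] addr=0xd8 blk=13 s=5: L1-HIT | VC [45]
  [8] addr=0xda blk=13 s=5: L1-HIT | VC [45]
  [9] addr=0x34c blk=52 s=4: MISS | VC [45, 20]
  [10] addr=0x13e blk=19 s=3: L1-HIT | VC [45, 20]
  [11] addr=0x25d blk=37 s=5: MISS | VC [45, 20, 13]
  [12] addr=0xb2 blk=11 s=3: MISS | VC [45, 20, 13, 19]
  [13] addr=0x130 blk=19 s=3: VC-HIT | VC [45, 20, 13, 11]
  [14] addr=0xbb blk=11 s=3: VC-HIT | VC [45, 20, 13, 19]

VC = [45, 20, 13, 19]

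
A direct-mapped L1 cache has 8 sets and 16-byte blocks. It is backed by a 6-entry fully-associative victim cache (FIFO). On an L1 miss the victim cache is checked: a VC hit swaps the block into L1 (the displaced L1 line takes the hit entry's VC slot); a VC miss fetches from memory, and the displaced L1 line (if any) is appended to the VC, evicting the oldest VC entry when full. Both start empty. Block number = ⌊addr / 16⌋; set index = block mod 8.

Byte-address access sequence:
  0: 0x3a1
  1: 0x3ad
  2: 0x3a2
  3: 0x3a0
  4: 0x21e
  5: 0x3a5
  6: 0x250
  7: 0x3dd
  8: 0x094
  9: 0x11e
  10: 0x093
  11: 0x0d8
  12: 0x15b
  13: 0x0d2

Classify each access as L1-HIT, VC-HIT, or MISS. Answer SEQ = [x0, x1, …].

0: 0x3a1 (blk 58, set 2) → MISS  vc=[]
1: 0x3ad (blk 58, set 2) → L1-HIT  vc=[]
2: 0x3a2 (blk 58, set 2) → L1-HIT  vc=[]
3: 0x3a0 (blk 58, set 2) → L1-HIT  vc=[]
4: 0x21e (blk 33, set 1) → MISS  vc=[]
5: 0x3a5 (blk 58, set 2) → L1-HIT  vc=[]
6: 0x250 (blk 37, set 5) → MISS  vc=[]
7: 0x3dd (blk 61, set 5) → MISS  vc=[37]
8: 0x94 (blk 9, set 1) → MISS  vc=[37, 33]
9: 0x11e (blk 17, set 1) → MISS  vc=[37, 33, 9]
10: 0x93 (blk 9, set 1) → VC-HIT  vc=[37, 33, 17]
11: 0xd8 (blk 13, set 5) → MISS  vc=[37, 33, 17, 61]
12: 0x15b (blk 21, set 5) → MISS  vc=[37, 33, 17, 61, 13]
13: 0xd2 (blk 13, set 5) → VC-HIT  vc=[37, 33, 17, 61, 21]

SEQ = [MISS, L1-HIT, L1-HIT, L1-HIT, MISS, L1-HIT, MISS, MISS, MISS, MISS, VC-HIT, MISS, MISS, VC-HIT]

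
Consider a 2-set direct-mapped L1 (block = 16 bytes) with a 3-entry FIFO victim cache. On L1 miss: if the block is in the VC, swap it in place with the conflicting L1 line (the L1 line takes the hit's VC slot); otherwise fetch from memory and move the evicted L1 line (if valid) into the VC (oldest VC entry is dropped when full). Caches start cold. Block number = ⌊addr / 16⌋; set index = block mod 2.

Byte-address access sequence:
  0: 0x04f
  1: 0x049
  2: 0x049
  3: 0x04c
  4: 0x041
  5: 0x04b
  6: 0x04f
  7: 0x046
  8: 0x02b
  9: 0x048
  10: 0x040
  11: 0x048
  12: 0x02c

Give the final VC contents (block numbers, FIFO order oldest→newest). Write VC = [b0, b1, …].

VC = [4]

  [0] addr=0x4f blk=4 s=0: MISS | VC []
  [1] addr=0x49 blk=4 s=0: L1-HIT | VC []
  [2] addr=0x49 blk=4 s=0: L1-HIT | VC []
  [3] addr=0x4c blk=4 s=0: L1-HIT | VC []
  [4] addr=0x41 blk=4 s=0: L1-HIT | VC []
  [5] addr=0x4b blk=4 s=0: L1-HIT | VC []
  [6] addr=0x4f blk=4 s=0: L1-HIT | VC []
  [7] addr=0x46 blk=4 s=0: L1-HIT | VC []
  [8] addr=0x2b blk=2 s=0: MISS | VC [4]
  [9] addr=0x48 blk=4 s=0: VC-HIT | VC [2]
  [10] addr=0x40 blk=4 s=0: L1-HIT | VC [2]
  [11] addr=0x48 blk=4 s=0: L1-HIT | VC [2]
  [12] addr=0x2c blk=2 s=0: VC-HIT | VC [4]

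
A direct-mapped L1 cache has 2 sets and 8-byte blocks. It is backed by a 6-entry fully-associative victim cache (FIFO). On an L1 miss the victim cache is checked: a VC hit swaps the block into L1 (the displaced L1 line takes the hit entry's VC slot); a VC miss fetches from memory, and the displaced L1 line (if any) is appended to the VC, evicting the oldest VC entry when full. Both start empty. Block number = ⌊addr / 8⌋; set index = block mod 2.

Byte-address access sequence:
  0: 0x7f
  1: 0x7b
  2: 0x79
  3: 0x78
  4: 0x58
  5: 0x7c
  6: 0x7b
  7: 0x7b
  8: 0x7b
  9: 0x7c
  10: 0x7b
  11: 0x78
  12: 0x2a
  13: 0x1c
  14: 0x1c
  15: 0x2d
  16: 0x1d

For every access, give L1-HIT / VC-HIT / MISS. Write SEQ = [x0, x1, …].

SEQ = [MISS, L1-HIT, L1-HIT, L1-HIT, MISS, VC-HIT, L1-HIT, L1-HIT, L1-HIT, L1-HIT, L1-HIT, L1-HIT, MISS, MISS, L1-HIT, VC-HIT, VC-HIT]

#0 0x7f→b15/s1 MISS; vc=[]
#1 0x7b→b15/s1 L1-HIT; vc=[]
#2 0x79→b15/s1 L1-HIT; vc=[]
#3 0x78→b15/s1 L1-HIT; vc=[]
#4 0x58→b11/s1 MISS; vc=[15]
#5 0x7c→b15/s1 VC-HIT; vc=[11]
#6 0x7b→b15/s1 L1-HIT; vc=[11]
#7 0x7b→b15/s1 L1-HIT; vc=[11]
#8 0x7b→b15/s1 L1-HIT; vc=[11]
#9 0x7c→b15/s1 L1-HIT; vc=[11]
#10 0x7b→b15/s1 L1-HIT; vc=[11]
#11 0x78→b15/s1 L1-HIT; vc=[11]
#12 0x2a→b5/s1 MISS; vc=[11,15]
#13 0x1c→b3/s1 MISS; vc=[11,15,5]
#14 0x1c→b3/s1 L1-HIT; vc=[11,15,5]
#15 0x2d→b5/s1 VC-HIT; vc=[11,15,3]
#16 0x1d→b3/s1 VC-HIT; vc=[11,15,5]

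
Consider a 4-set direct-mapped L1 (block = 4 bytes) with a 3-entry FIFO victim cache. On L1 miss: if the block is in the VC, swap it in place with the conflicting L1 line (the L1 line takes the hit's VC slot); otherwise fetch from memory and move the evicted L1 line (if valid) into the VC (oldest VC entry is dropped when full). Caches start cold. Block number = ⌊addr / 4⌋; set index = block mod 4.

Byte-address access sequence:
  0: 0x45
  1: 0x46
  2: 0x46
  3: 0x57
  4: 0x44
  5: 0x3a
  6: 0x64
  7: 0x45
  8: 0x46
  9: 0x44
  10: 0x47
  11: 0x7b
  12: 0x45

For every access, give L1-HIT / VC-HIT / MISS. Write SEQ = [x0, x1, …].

  [0] addr=0x45 blk=17 s=1: MISS | VC []
  [1] addr=0x46 blk=17 s=1: L1-HIT | VC []
  [2] addr=0x46 blk=17 s=1: L1-HIT | VC []
  [3] addr=0x57 blk=21 s=1: MISS | VC [17]
  [4] addr=0x44 blk=17 s=1: VC-HIT | VC [21]
  [5] addr=0x3a blk=14 s=2: MISS | VC [21]
  [6] addr=0x64 blk=25 s=1: MISS | VC [21, 17]
  [7] addr=0x45 blk=17 s=1: VC-HIT | VC [21, 25]
  [8] addr=0x46 blk=17 s=1: L1-HIT | VC [21, 25]
  [9] addr=0x44 blk=17 s=1: L1-HIT | VC [21, 25]
  [10] addr=0x47 blk=17 s=1: L1-HIT | VC [21, 25]
  [11] addr=0x7b blk=30 s=2: MISS | VC [21, 25, 14]
  [12] addr=0x45 blk=17 s=1: L1-HIT | VC [21, 25, 14]

SEQ = [MISS, L1-HIT, L1-HIT, MISS, VC-HIT, MISS, MISS, VC-HIT, L1-HIT, L1-HIT, L1-HIT, MISS, L1-HIT]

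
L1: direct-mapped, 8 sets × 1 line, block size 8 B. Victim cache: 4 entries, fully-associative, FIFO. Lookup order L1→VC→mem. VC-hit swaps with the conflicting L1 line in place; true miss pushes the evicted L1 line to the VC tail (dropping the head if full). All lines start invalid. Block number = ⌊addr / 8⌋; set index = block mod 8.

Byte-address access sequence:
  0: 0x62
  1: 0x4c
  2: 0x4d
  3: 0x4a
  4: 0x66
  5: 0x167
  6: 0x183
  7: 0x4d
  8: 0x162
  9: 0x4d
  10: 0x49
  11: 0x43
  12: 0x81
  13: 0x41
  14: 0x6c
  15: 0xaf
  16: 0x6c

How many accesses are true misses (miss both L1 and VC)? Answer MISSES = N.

MISSES = 8

#0 0x62→b12/s4 MISS; vc=[]
#1 0x4c→b9/s1 MISS; vc=[]
#2 0x4d→b9/s1 L1-HIT; vc=[]
#3 0x4a→b9/s1 L1-HIT; vc=[]
#4 0x66→b12/s4 L1-HIT; vc=[]
#5 0x167→b44/s4 MISS; vc=[12]
#6 0x183→b48/s0 MISS; vc=[12]
#7 0x4d→b9/s1 L1-HIT; vc=[12]
#8 0x162→b44/s4 L1-HIT; vc=[12]
#9 0x4d→b9/s1 L1-HIT; vc=[12]
#10 0x49→b9/s1 L1-HIT; vc=[12]
#11 0x43→b8/s0 MISS; vc=[12,48]
#12 0x81→b16/s0 MISS; vc=[12,48,8]
#13 0x41→b8/s0 VC-HIT; vc=[12,48,16]
#14 0x6c→b13/s5 MISS; vc=[12,48,16]
#15 0xaf→b21/s5 MISS; vc=[12,48,16,13]
#16 0x6c→b13/s5 VC-HIT; vc=[12,48,16,21]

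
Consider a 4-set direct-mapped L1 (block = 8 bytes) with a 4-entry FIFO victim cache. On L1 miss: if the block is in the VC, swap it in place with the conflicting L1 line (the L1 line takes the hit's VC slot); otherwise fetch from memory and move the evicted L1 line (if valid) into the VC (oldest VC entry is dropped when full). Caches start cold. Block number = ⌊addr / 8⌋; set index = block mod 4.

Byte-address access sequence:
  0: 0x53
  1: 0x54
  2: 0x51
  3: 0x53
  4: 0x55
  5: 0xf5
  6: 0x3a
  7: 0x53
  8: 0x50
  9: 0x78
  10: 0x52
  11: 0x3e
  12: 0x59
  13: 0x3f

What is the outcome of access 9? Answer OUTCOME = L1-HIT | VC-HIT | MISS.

0: 0x53 (blk 10, set 2) → MISS  vc=[]
1: 0x54 (blk 10, set 2) → L1-HIT  vc=[]
2: 0x51 (blk 10, set 2) → L1-HIT  vc=[]
3: 0x53 (blk 10, set 2) → L1-HIT  vc=[]
4: 0x55 (blk 10, set 2) → L1-HIT  vc=[]
5: 0xf5 (blk 30, set 2) → MISS  vc=[10]
6: 0x3a (blk 7, set 3) → MISS  vc=[10]
7: 0x53 (blk 10, set 2) → VC-HIT  vc=[30]
8: 0x50 (blk 10, set 2) → L1-HIT  vc=[30]
9: 0x78 (blk 15, set 3) → MISS  vc=[30, 7]
10: 0x52 (blk 10, set 2) → L1-HIT  vc=[30, 7]
11: 0x3e (blk 7, set 3) → VC-HIT  vc=[30, 15]
12: 0x59 (blk 11, set 3) → MISS  vc=[30, 15, 7]
13: 0x3f (blk 7, set 3) → VC-HIT  vc=[30, 15, 11]

OUTCOME = MISS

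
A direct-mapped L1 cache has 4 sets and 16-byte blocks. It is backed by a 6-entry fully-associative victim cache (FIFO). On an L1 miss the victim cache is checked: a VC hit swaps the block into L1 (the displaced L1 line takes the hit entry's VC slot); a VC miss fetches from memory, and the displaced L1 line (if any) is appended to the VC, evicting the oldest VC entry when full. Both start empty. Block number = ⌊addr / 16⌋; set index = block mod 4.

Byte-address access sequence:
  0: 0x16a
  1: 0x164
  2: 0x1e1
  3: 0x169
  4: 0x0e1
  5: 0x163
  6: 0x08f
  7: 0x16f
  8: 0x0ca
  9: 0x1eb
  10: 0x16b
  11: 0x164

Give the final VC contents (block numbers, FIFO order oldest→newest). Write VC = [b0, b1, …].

VC = [30, 14, 8]

  [0] addr=0x16a blk=22 s=2: MISS | VC []
  [1] addr=0x164 blk=22 s=2: L1-HIT | VC []
  [2] addr=0x1e1 blk=30 s=2: MISS | VC [22]
  [3] addr=0x169 blk=22 s=2: VC-HIT | VC [30]
  [4] addr=0xe1 blk=14 s=2: MISS | VC [30, 22]
  [5] addr=0x163 blk=22 s=2: VC-HIT | VC [30, 14]
  [6] addr=0x8f blk=8 s=0: MISS | VC [30, 14]
  [7] addr=0x16f blk=22 s=2: L1-HIT | VC [30, 14]
  [8] addr=0xca blk=12 s=0: MISS | VC [30, 14, 8]
  [9] addr=0x1eb blk=30 s=2: VC-HIT | VC [22, 14, 8]
  [10] addr=0x16b blk=22 s=2: VC-HIT | VC [30, 14, 8]
  [11] addr=0x164 blk=22 s=2: L1-HIT | VC [30, 14, 8]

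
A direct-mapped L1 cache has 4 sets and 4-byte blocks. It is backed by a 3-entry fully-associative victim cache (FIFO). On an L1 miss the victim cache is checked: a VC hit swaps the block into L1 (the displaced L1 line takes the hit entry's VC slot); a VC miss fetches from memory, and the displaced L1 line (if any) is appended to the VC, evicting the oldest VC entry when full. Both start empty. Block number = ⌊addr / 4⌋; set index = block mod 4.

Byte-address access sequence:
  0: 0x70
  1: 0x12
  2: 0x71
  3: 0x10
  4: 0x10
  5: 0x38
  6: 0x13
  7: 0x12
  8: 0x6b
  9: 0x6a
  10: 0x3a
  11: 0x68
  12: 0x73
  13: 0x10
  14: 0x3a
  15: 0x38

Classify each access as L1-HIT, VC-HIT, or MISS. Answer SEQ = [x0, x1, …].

#0 0x70→b28/s0 MISS; vc=[]
#1 0x12→b4/s0 MISS; vc=[28]
#2 0x71→b28/s0 VC-HIT; vc=[4]
#3 0x10→b4/s0 VC-HIT; vc=[28]
#4 0x10→b4/s0 L1-HIT; vc=[28]
#5 0x38→b14/s2 MISS; vc=[28]
#6 0x13→b4/s0 L1-HIT; vc=[28]
#7 0x12→b4/s0 L1-HIT; vc=[28]
#8 0x6b→b26/s2 MISS; vc=[28,14]
#9 0x6a→b26/s2 L1-HIT; vc=[28,14]
#10 0x3a→b14/s2 VC-HIT; vc=[28,26]
#11 0x68→b26/s2 VC-HIT; vc=[28,14]
#12 0x73→b28/s0 VC-HIT; vc=[4,14]
#13 0x10→b4/s0 VC-HIT; vc=[28,14]
#14 0x3a→b14/s2 VC-HIT; vc=[28,26]
#15 0x38→b14/s2 L1-HIT; vc=[28,26]

SEQ = [MISS, MISS, VC-HIT, VC-HIT, L1-HIT, MISS, L1-HIT, L1-HIT, MISS, L1-HIT, VC-HIT, VC-HIT, VC-HIT, VC-HIT, VC-HIT, L1-HIT]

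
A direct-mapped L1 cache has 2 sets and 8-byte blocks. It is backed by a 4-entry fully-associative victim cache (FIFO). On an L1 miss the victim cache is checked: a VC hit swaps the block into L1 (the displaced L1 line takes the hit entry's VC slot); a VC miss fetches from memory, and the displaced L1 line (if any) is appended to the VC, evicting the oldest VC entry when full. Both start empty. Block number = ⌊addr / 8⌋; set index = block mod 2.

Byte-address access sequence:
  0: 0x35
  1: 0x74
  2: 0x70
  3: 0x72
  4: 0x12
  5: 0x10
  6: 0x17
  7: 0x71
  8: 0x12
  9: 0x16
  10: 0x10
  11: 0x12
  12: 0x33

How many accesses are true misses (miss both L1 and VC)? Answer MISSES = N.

MISSES = 3

#0 0x35→b6/s0 MISS; vc=[]
#1 0x74→b14/s0 MISS; vc=[6]
#2 0x70→b14/s0 L1-HIT; vc=[6]
#3 0x72→b14/s0 L1-HIT; vc=[6]
#4 0x12→b2/s0 MISS; vc=[6,14]
#5 0x10→b2/s0 L1-HIT; vc=[6,14]
#6 0x17→b2/s0 L1-HIT; vc=[6,14]
#7 0x71→b14/s0 VC-HIT; vc=[6,2]
#8 0x12→b2/s0 VC-HIT; vc=[6,14]
#9 0x16→b2/s0 L1-HIT; vc=[6,14]
#10 0x10→b2/s0 L1-HIT; vc=[6,14]
#11 0x12→b2/s0 L1-HIT; vc=[6,14]
#12 0x33→b6/s0 VC-HIT; vc=[2,14]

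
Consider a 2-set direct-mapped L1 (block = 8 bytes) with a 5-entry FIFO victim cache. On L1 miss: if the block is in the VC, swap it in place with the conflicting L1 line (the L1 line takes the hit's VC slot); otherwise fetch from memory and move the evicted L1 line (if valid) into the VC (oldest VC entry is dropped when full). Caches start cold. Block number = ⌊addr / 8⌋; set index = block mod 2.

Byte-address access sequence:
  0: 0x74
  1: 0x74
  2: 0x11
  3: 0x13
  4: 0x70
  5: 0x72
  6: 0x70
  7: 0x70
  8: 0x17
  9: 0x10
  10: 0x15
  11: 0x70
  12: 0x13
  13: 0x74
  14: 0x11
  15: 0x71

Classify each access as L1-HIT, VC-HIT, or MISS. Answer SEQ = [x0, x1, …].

  [0] addr=0x74 blk=14 s=0: MISS | VC []
  [1] addr=0x74 blk=14 s=0: L1-HIT | VC []
  [2] addr=0x11 blk=2 s=0: MISS | VC [14]
  [3] addr=0x13 blk=2 s=0: L1-HIT | VC [14]
  [4] addr=0x70 blk=14 s=0: VC-HIT | VC [2]
  [5] addr=0x72 blk=14 s=0: L1-HIT | VC [2]
  [6] addr=0x70 blk=14 s=0: L1-HIT | VC [2]
  [7] addr=0x70 blk=14 s=0: L1-HIT | VC [2]
  [8] addr=0x17 blk=2 s=0: VC-HIT | VC [14]
  [9] addr=0x10 blk=2 s=0: L1-HIT | VC [14]
  [10] addr=0x15 blk=2 s=0: L1-HIT | VC [14]
  [11] addr=0x70 blk=14 s=0: VC-HIT | VC [2]
  [12] addr=0x13 blk=2 s=0: VC-HIT | VC [14]
  [13] addr=0x74 blk=14 s=0: VC-HIT | VC [2]
  [14] addr=0x11 blk=2 s=0: VC-HIT | VC [14]
  [15] addr=0x71 blk=14 s=0: VC-HIT | VC [2]

SEQ = [MISS, L1-HIT, MISS, L1-HIT, VC-HIT, L1-HIT, L1-HIT, L1-HIT, VC-HIT, L1-HIT, L1-HIT, VC-HIT, VC-HIT, VC-HIT, VC-HIT, VC-HIT]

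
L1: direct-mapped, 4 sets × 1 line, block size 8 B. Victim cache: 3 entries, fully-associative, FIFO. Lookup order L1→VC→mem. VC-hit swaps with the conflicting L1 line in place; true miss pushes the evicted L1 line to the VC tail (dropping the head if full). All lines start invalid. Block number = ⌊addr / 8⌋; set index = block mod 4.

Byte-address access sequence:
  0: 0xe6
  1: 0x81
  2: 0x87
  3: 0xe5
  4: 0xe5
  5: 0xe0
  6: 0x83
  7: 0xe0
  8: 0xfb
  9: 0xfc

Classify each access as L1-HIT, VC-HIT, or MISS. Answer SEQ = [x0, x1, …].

0: 0xe6 (blk 28, set 0) → MISS  vc=[]
1: 0x81 (blk 16, set 0) → MISS  vc=[28]
2: 0x87 (blk 16, set 0) → L1-HIT  vc=[28]
3: 0xe5 (blk 28, set 0) → VC-HIT  vc=[16]
4: 0xe5 (blk 28, set 0) → L1-HIT  vc=[16]
5: 0xe0 (blk 28, set 0) → L1-HIT  vc=[16]
6: 0x83 (blk 16, set 0) → VC-HIT  vc=[28]
7: 0xe0 (blk 28, set 0) → VC-HIT  vc=[16]
8: 0xfb (blk 31, set 3) → MISS  vc=[16]
9: 0xfc (blk 31, set 3) → L1-HIT  vc=[16]

SEQ = [MISS, MISS, L1-HIT, VC-HIT, L1-HIT, L1-HIT, VC-HIT, VC-HIT, MISS, L1-HIT]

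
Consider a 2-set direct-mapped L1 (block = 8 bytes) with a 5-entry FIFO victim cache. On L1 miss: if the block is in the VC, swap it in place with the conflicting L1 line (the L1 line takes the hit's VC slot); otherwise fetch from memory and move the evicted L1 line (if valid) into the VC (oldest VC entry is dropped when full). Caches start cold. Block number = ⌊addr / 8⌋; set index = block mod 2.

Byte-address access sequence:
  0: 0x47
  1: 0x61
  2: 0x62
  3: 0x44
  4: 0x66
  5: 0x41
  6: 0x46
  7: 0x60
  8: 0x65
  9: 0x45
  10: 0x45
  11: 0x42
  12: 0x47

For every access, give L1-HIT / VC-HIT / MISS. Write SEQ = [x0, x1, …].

SEQ = [MISS, MISS, L1-HIT, VC-HIT, VC-HIT, VC-HIT, L1-HIT, VC-HIT, L1-HIT, VC-HIT, L1-HIT, L1-HIT, L1-HIT]

0: 0x47 (blk 8, set 0) → MISS  vc=[]
1: 0x61 (blk 12, set 0) → MISS  vc=[8]
2: 0x62 (blk 12, set 0) → L1-HIT  vc=[8]
3: 0x44 (blk 8, set 0) → VC-HIT  vc=[12]
4: 0x66 (blk 12, set 0) → VC-HIT  vc=[8]
5: 0x41 (blk 8, set 0) → VC-HIT  vc=[12]
6: 0x46 (blk 8, set 0) → L1-HIT  vc=[12]
7: 0x60 (blk 12, set 0) → VC-HIT  vc=[8]
8: 0x65 (blk 12, set 0) → L1-HIT  vc=[8]
9: 0x45 (blk 8, set 0) → VC-HIT  vc=[12]
10: 0x45 (blk 8, set 0) → L1-HIT  vc=[12]
11: 0x42 (blk 8, set 0) → L1-HIT  vc=[12]
12: 0x47 (blk 8, set 0) → L1-HIT  vc=[12]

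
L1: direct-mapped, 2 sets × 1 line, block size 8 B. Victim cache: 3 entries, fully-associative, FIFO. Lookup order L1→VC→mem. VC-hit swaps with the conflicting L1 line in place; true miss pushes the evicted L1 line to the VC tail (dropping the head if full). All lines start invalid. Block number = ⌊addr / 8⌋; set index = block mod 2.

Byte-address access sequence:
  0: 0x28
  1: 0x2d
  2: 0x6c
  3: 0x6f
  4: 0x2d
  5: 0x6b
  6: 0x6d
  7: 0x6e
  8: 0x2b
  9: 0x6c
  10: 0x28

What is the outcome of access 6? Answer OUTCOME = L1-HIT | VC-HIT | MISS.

OUTCOME = L1-HIT

  [0] addr=0x28 blk=5 s=1: MISS | VC []
  [1] addr=0x2d blk=5 s=1: L1-HIT | VC []
  [2] addr=0x6c blk=13 s=1: MISS | VC [5]
  [3] addr=0x6f blk=13 s=1: L1-HIT | VC [5]
  [4] addr=0x2d blk=5 s=1: VC-HIT | VC [13]
  [5] addr=0x6b blk=13 s=1: VC-HIT | VC [5]
  [6] addr=0x6d blk=13 s=1: L1-HIT | VC [5]
  [7] addr=0x6e blk=13 s=1: L1-HIT | VC [5]
  [8] addr=0x2b blk=5 s=1: VC-HIT | VC [13]
  [9] addr=0x6c blk=13 s=1: VC-HIT | VC [5]
  [10] addr=0x28 blk=5 s=1: VC-HIT | VC [13]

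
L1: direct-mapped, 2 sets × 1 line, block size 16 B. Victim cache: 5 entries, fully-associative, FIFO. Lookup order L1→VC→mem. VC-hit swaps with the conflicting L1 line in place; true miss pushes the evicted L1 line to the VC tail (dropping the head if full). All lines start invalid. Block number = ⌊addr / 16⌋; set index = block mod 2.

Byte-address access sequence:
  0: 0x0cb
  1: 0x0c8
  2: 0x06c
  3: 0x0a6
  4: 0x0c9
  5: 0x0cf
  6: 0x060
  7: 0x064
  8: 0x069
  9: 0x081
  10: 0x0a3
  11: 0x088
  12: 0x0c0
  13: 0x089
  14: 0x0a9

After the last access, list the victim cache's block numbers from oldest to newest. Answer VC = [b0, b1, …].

VC = [8, 12, 6]

  [0] addr=0xcb blk=12 s=0: MISS | VC []
  [1] addr=0xc8 blk=12 s=0: L1-HIT | VC []
  [2] addr=0x6c blk=6 s=0: MISS | VC [12]
  [3] addr=0xa6 blk=10 s=0: MISS | VC [12, 6]
  [4] addr=0xc9 blk=12 s=0: VC-HIT | VC [10, 6]
  [5] addr=0xcf blk=12 s=0: L1-HIT | VC [10, 6]
  [6] addr=0x60 blk=6 s=0: VC-HIT | VC [10, 12]
  [7] addr=0x64 blk=6 s=0: L1-HIT | VC [10, 12]
  [8] addr=0x69 blk=6 s=0: L1-HIT | VC [10, 12]
  [9] addr=0x81 blk=8 s=0: MISS | VC [10, 12, 6]
  [10] addr=0xa3 blk=10 s=0: VC-HIT | VC [8, 12, 6]
  [11] addr=0x88 blk=8 s=0: VC-HIT | VC [10, 12, 6]
  [12] addr=0xc0 blk=12 s=0: VC-HIT | VC [10, 8, 6]
  [13] addr=0x89 blk=8 s=0: VC-HIT | VC [10, 12, 6]
  [14] addr=0xa9 blk=10 s=0: VC-HIT | VC [8, 12, 6]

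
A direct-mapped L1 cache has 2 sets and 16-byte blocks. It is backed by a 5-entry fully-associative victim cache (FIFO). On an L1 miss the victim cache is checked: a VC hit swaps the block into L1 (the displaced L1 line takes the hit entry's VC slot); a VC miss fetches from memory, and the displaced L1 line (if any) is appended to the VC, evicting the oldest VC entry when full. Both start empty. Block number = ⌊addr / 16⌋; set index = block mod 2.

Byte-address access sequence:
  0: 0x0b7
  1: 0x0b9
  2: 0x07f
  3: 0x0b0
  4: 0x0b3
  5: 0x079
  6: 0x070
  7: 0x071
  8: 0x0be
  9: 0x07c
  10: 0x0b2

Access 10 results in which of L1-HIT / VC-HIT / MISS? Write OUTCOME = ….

#0 0xb7→b11/s1 MISS; vc=[]
#1 0xb9→b11/s1 L1-HIT; vc=[]
#2 0x7f→b7/s1 MISS; vc=[11]
#3 0xb0→b11/s1 VC-HIT; vc=[7]
#4 0xb3→b11/s1 L1-HIT; vc=[7]
#5 0x79→b7/s1 VC-HIT; vc=[11]
#6 0x70→b7/s1 L1-HIT; vc=[11]
#7 0x71→b7/s1 L1-HIT; vc=[11]
#8 0xbe→b11/s1 VC-HIT; vc=[7]
#9 0x7c→b7/s1 VC-HIT; vc=[11]
#10 0xb2→b11/s1 VC-HIT; vc=[7]

OUTCOME = VC-HIT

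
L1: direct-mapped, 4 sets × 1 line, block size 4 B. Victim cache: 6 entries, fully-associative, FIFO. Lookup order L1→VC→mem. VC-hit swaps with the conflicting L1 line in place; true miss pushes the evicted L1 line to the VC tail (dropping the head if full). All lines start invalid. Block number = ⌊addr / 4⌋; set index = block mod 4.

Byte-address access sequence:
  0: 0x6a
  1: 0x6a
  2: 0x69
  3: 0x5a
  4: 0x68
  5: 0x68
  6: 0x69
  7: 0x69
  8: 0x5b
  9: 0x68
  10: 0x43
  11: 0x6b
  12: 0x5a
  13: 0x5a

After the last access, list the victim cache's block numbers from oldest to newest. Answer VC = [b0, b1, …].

VC = [26]

#0 0x6a→b26/s2 MISS; vc=[]
#1 0x6a→b26/s2 L1-HIT; vc=[]
#2 0x69→b26/s2 L1-HIT; vc=[]
#3 0x5a→b22/s2 MISS; vc=[26]
#4 0x68→b26/s2 VC-HIT; vc=[22]
#5 0x68→b26/s2 L1-HIT; vc=[22]
#6 0x69→b26/s2 L1-HIT; vc=[22]
#7 0x69→b26/s2 L1-HIT; vc=[22]
#8 0x5b→b22/s2 VC-HIT; vc=[26]
#9 0x68→b26/s2 VC-HIT; vc=[22]
#10 0x43→b16/s0 MISS; vc=[22]
#11 0x6b→b26/s2 L1-HIT; vc=[22]
#12 0x5a→b22/s2 VC-HIT; vc=[26]
#13 0x5a→b22/s2 L1-HIT; vc=[26]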